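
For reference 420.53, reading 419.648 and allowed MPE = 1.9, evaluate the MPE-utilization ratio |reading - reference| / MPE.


e = indication - reference = 419.648 - 420.53 = -0.8820
|e| = 0.8820
ratio = |e| / MPE = 0.8820 / 1.9
ratio = 0.4642

0.4642


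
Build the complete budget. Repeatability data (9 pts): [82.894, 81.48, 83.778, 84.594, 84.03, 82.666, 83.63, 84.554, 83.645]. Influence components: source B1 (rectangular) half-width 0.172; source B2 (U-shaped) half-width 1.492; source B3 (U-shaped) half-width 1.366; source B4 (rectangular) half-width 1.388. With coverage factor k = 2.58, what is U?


mean = (82.894 + 81.48 + 83.778 + 84.594 + 84.03 + 82.666 + 83.63 + 84.554 + 83.645) / 9 = 83.47455556
s = sqrt(sum((x - mean)^2)/(n-1)) = 0.99002691
u_A = s / sqrt(n) = 0.99002691 / sqrt(9) = 0.33000897
u_B1 = 0.172 / sqrt(3) = 0.099304246
u_B2 = 1.492 / sqrt(2) = 1.0550033
u_B3 = 1.366 / sqrt(2) = 0.96590786
u_B4 = 1.388 / sqrt(3) = 0.80136217
uc = sqrt(0.33000897^2 + 0.099304246^2 + 1.0550033^2 + 0.96590786^2 + 0.80136217^2) = 1.675398
U = k * uc = 2.58 * 1.675398
U = 4.3225

4.3225


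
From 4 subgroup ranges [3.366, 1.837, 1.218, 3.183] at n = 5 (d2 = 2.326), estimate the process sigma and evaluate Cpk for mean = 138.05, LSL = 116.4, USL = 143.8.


R_bar = (3.366 + 1.837 + 1.218 + 3.183) / 4 = 2.401
sigma = R_bar / d2 = 2.401 / 2.326 = 1.0322442
Cp = (USL - LSL)/(6*sigma) = (143.8 - 116.4)/(6*1.0322442) = 4.4240
Cpu = (143.8 - 138.05)/(3*1.0322442) = 1.8568
Cpl = (138.05 - 116.4)/(3*1.0322442) = 6.9912
Cpk = min(Cpu, Cpl) = 1.8568

1.8568


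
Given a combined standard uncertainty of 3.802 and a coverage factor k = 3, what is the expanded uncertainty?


U = k * uc
U = 3 * 3.802
U = 11.4060

11.4060


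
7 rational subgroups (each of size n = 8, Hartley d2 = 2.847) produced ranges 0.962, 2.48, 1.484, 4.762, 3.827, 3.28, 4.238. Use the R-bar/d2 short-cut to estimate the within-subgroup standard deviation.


R_bar = (0.962 + 2.48 + 1.484 + 4.762 + 3.827 + 3.28 + 4.238) / 7
R_bar = 21.033 / 7 = 3.0047143
sigma_hat = R_bar / d2 = 3.0047143 / 2.847 = 1.0554

1.0554


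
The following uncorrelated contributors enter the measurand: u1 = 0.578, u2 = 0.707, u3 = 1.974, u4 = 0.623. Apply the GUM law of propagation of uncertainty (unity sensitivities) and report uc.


uc = sqrt(0.578^2 + 0.707^2 + 1.974^2 + 0.623^2)
uc = sqrt(5.118738)
uc = 2.2625

2.2625


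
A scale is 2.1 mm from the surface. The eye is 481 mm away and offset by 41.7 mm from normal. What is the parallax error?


error = h * offset / d
= 2.1 * 41.7 / 481
= 0.1821

0.1821


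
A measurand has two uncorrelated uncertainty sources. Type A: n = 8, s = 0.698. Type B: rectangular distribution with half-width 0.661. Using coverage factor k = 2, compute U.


u_A = s / sqrt(n) = 0.698 / sqrt(8) = 0.24678027
u_B = half_width / sqrt(3) = 0.661 / sqrt(3) = 0.38162853
uc = sqrt(u_A^2 + u_B^2) = sqrt(0.24678027^2 + 0.38162853^2) = 0.45446764
U = k * uc = 2 * 0.45446764
U = 0.9089

0.9089


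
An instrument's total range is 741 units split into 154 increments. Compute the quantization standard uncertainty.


resolution = range / divisions
resolution = 741 / 154 = 4.8116883
u_res = resolution / (2*sqrt(3))
u_res = 4.8116883 / 3.4641016
u_res = 1.3890

1.3890


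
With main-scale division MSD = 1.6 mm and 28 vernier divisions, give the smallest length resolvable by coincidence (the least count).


LC = MSD / n_div
= 1.6 / 28
= 0.0571

0.0571


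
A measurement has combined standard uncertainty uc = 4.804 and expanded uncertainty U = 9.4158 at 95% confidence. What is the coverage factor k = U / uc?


k = U / uc
k = 9.4158 / 4.804
k = 1.96

1.96


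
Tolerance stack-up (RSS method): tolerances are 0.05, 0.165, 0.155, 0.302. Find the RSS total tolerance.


RSS = sqrt(0.05^2 + 0.165^2 + 0.155^2 + 0.302^2)
= sqrt(0.144954)
= 0.3807

0.3807


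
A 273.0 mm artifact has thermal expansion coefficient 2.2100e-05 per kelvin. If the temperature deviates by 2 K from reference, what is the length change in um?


dL = L * alpha * dT
= 273.0 * 2.2100e-05 * 2
= 0.0120666 mm
dL_um = 0.0120666 * 1000 = 12.0666 um

12.0666


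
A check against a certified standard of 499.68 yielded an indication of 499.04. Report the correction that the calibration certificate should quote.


Correction = standard - reading
= 499.68 - 499.04
= 0.6400

0.6400


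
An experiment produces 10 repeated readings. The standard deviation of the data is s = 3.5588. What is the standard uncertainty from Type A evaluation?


u_A = s / sqrt(n)
u_A = 3.5588 / sqrt(10)
u_A = 3.5588 / 3.1622777
u_A = 1.1254

1.1254


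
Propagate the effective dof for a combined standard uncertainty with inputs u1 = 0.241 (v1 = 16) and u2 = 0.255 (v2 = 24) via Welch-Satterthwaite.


uc = sqrt(u1^2 + u2^2) = sqrt(0.241^2 + 0.255^2) = 0.35086465
v_eff = uc^4 / (u1^4/v1 + u2^4/v2)
= 0.35086465^4 / (0.241^4/16 + 0.255^4/24)
= 0.015155088 / 0.00038701477
v_eff = 39.1589

39.1589


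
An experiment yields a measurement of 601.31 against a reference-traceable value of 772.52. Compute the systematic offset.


Systematic error = measured - true
= 601.31 - 772.52
= -171.2100

-171.2100


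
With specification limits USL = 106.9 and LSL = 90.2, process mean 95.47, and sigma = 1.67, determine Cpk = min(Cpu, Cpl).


Cpu = (USL - mean) / (3*sigma) = (106.9 - 95.47) / (3*1.67) = 2.2814
Cpl = (mean - LSL) / (3*sigma) = (95.47 - 90.2) / (3*1.67) = 1.0519
Cpk = min(Cpu, Cpl) = 1.0519

1.0519


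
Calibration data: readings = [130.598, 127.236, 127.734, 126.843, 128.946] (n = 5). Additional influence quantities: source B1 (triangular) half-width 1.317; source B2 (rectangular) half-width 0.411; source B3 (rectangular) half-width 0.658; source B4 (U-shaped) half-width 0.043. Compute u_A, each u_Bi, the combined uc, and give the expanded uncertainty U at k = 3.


mean = (130.598 + 127.236 + 127.734 + 126.843 + 128.946) / 5 = 128.2714
s = sqrt(sum((x - mean)^2)/(n-1)) = 1.5222788
u_A = s / sqrt(n) = 1.5222788 / sqrt(5) = 0.68078378
u_B1 = 1.317 / sqrt(6) = 0.537663
u_B2 = 0.411 / sqrt(3) = 0.23729096
u_B3 = 0.658 / sqrt(3) = 0.37989648
u_B4 = 0.043 / sqrt(2) = 0.030405592
uc = sqrt(0.68078378^2 + 0.537663^2 + 0.23729096^2 + 0.37989648^2 + 0.030405592^2) = 0.97678088
U = k * uc = 3 * 0.97678088
U = 2.9303

2.9303


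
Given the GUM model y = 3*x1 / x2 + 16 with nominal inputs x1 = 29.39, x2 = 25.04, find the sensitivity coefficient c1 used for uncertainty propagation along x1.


y = 3*x1 / x2 + 16
dy/dx1 = 3/x2
Evaluate at x2 = 25.04: c1 = 3 / 25.04
c1 = 0.1198

0.1198


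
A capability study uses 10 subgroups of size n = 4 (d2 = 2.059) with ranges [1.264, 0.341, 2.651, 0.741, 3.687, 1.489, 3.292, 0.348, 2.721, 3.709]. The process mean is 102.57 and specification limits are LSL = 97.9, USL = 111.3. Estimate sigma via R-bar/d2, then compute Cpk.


R_bar = (1.264 + 0.341 + 2.651 + 0.741 + 3.687 + 1.489 + 3.292 + 0.348 + 2.721 + 3.709) / 10 = 2.0243
sigma = R_bar / d2 = 2.0243 / 2.059 = 0.98314716
Cp = (USL - LSL)/(6*sigma) = (111.3 - 97.9)/(6*0.98314716) = 2.2716
Cpu = (111.3 - 102.57)/(3*0.98314716) = 2.9599
Cpl = (102.57 - 97.9)/(3*0.98314716) = 1.5834
Cpk = min(Cpu, Cpl) = 1.5834

1.5834


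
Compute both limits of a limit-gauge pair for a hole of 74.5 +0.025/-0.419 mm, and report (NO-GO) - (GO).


GO = nominal - lower_tol (smallest hole = maximum material condition)
GO = 74.5 - 0.419 = 74.081
NO-GO = nominal + upper_tol (largest hole = least material condition)
NO-GO = 74.5 + 0.025 = 74.525
spread = NO-GO - GO = 74.525 - 74.081 = 0.4440

0.4440


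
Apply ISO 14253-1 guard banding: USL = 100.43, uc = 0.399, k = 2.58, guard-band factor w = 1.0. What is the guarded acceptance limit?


U = k * uc = 2.58 * 0.399 = 1.02942
guard band g = w * U = 1.0 * 1.02942 = 1.02942
AL = USL - g = 100.43 - 1.02942
AL = 99.4006

99.4006


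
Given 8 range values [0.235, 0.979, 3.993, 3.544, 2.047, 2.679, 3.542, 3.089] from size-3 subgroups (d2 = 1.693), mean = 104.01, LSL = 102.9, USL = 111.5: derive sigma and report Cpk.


R_bar = (0.235 + 0.979 + 3.993 + 3.544 + 2.047 + 2.679 + 3.542 + 3.089) / 8 = 2.5135
sigma = R_bar / d2 = 2.5135 / 1.693 = 1.4846426
Cp = (USL - LSL)/(6*sigma) = (111.5 - 102.9)/(6*1.4846426) = 0.9654
Cpu = (111.5 - 104.01)/(3*1.4846426) = 1.6817
Cpl = (104.01 - 102.9)/(3*1.4846426) = 0.2492
Cpk = min(Cpu, Cpl) = 0.2492

0.2492


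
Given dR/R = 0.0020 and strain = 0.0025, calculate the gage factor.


GF = (dR/R) / epsilon
= 0.0020 / 0.0025
= 0.8000

0.8000


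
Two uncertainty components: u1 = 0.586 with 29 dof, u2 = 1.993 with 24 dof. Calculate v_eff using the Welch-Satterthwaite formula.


uc = sqrt(u1^2 + u2^2) = sqrt(0.586^2 + 1.993^2) = 2.0773649
v_eff = uc^4 / (u1^4/v1 + u2^4/v2)
= 2.0773649^4 / (0.586^4/29 + 1.993^4/24)
= 18.623065 / 0.66144845
v_eff = 28.1550

28.1550


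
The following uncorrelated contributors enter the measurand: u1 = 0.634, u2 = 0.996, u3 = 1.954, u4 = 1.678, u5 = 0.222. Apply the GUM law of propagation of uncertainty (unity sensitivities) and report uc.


uc = sqrt(0.634^2 + 0.996^2 + 1.954^2 + 1.678^2 + 0.222^2)
uc = sqrt(8.077056)
uc = 2.8420

2.8420


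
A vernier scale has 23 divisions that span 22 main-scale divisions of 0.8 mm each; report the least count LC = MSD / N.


LC = MSD / n_div
= 0.8 / 23
= 0.0348

0.0348


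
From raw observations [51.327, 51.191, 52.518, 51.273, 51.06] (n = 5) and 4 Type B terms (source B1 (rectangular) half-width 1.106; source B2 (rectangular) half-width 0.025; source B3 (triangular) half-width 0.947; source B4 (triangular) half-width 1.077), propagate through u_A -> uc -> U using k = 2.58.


mean = (51.327 + 51.191 + 52.518 + 51.273 + 51.06) / 5 = 51.4738
s = sqrt(sum((x - mean)^2)/(n-1)) = 0.59233242
u_A = s / sqrt(n) = 0.59233242 / sqrt(5) = 0.26489911
u_B1 = 1.106 / sqrt(3) = 0.6385494
u_B2 = 0.025 / sqrt(3) = 0.014433757
u_B3 = 0.947 / sqrt(6) = 0.38661113
u_B4 = 1.077 / sqrt(6) = 0.43968341
uc = sqrt(0.26489911^2 + 0.6385494^2 + 0.014433757^2 + 0.38661113^2 + 0.43968341^2) = 0.90604353
U = k * uc = 2.58 * 0.90604353
U = 2.3376

2.3376


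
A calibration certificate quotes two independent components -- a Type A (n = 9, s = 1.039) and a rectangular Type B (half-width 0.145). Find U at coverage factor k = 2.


u_A = s / sqrt(n) = 1.039 / sqrt(9) = 0.34633333
u_B = half_width / sqrt(3) = 0.145 / sqrt(3) = 0.083715789
uc = sqrt(u_A^2 + u_B^2) = sqrt(0.34633333^2 + 0.083715789^2) = 0.3563076
U = k * uc = 2 * 0.3563076
U = 0.7126

0.7126


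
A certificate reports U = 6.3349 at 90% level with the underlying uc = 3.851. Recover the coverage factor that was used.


k = U / uc
k = 6.3349 / 3.851
k = 1.645

1.645


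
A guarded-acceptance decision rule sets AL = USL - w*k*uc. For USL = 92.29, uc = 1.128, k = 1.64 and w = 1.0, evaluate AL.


U = k * uc = 1.64 * 1.128 = 1.84992
guard band g = w * U = 1.0 * 1.84992 = 1.84992
AL = USL - g = 92.29 - 1.84992
AL = 90.4401

90.4401


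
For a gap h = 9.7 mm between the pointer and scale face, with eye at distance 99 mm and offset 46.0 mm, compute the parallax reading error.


error = h * offset / d
= 9.7 * 46.0 / 99
= 4.5071

4.5071


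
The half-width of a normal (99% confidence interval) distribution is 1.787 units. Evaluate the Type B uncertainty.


u_B = half_width / 2.576
u_B = 1.787 / 2.576
u_B = 0.6937

0.6937


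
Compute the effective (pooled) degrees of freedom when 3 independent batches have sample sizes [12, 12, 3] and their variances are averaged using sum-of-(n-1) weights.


nu = sum_i (n_i - 1)
nu = ((12 - 1) + (12 - 1) + (3 - 1))
nu = 11 + 11 + 2
nu = 24

24


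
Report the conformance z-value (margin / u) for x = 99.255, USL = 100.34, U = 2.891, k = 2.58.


u = U / k = 2.891 / 2.58 = 1.1205426
margin = |USL - x| = |100.34 - 99.255| = 1.085
z = margin / u = 1.085 / 1.1205426
z = 0.9683

0.9683


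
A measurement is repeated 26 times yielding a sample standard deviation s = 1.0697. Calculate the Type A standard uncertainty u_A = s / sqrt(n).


u_A = s / sqrt(n)
u_A = 1.0697 / sqrt(26)
u_A = 1.0697 / 5.0990195
u_A = 0.2098

0.2098


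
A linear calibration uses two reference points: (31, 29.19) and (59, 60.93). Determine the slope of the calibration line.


slope = (y2 - y1) / (x2 - x1)
= (60.93 - 29.19) / (59 - 31)
= 31.7400 / 28
= 1.1336

1.1336


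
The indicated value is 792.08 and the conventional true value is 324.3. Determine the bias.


Systematic error = measured - true
= 792.08 - 324.3
= 467.7800

467.7800


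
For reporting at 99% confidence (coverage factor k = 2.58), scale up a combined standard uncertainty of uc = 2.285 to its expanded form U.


U = k * uc
U = 2.58 * 2.285
U = 5.8953

5.8953


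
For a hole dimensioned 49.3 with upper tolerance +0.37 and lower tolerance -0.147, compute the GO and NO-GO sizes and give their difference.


GO = nominal - lower_tol (smallest hole = maximum material condition)
GO = 49.3 - 0.147 = 49.153
NO-GO = nominal + upper_tol (largest hole = least material condition)
NO-GO = 49.3 + 0.37 = 49.67
spread = NO-GO - GO = 49.67 - 49.153 = 0.5170

0.5170


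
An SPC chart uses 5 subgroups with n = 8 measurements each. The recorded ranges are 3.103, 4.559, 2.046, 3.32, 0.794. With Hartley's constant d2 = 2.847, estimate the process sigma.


R_bar = (3.103 + 4.559 + 2.046 + 3.32 + 0.794) / 5
R_bar = 13.822 / 5 = 2.7644
sigma_hat = R_bar / d2 = 2.7644 / 2.847 = 0.9710

0.9710


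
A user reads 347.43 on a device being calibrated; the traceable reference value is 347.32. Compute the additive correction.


Correction = standard - reading
= 347.32 - 347.43
= -0.1100

-0.1100


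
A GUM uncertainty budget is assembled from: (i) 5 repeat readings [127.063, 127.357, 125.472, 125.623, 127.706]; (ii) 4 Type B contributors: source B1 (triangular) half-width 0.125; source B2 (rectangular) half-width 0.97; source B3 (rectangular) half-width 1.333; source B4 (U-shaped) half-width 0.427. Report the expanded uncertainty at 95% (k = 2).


mean = (127.063 + 127.357 + 125.472 + 125.623 + 127.706) / 5 = 126.6442
s = sqrt(sum((x - mean)^2)/(n-1)) = 1.0280806
u_A = s / sqrt(n) = 1.0280806 / sqrt(5) = 0.45977162
u_B1 = 0.125 / sqrt(6) = 0.051031036
u_B2 = 0.97 / sqrt(3) = 0.56002976
u_B3 = 1.333 / sqrt(3) = 0.76960791
u_B4 = 0.427 / sqrt(2) = 0.3019346
uc = sqrt(0.45977162^2 + 0.051031036^2 + 0.56002976^2 + 0.76960791^2 + 0.3019346^2) = 1.1004946
U = k * uc = 2 * 1.1004946
U = 2.2010

2.2010


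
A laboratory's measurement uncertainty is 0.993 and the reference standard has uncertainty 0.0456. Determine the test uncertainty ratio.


TUR = u_lab / u_ref
= 0.993 / 0.0456
= 21.7763

21.7763


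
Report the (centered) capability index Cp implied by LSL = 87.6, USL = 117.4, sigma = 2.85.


Cp = (USL - LSL) / (6 * sigma)
= (117.4 - 87.6) / (6 * 2.85)
= 29.8000 / 17.1000
= 1.7427

1.7427


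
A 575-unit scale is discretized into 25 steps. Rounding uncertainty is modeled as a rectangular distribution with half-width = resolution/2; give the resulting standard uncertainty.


resolution = range / divisions
resolution = 575 / 25 = 23
u_res = resolution / (2*sqrt(3))
u_res = 23 / 3.4641016
u_res = 6.6395

6.6395


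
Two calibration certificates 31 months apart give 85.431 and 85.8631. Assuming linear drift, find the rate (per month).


rate = (v2 - v1) / months
= (85.8631 - 85.431) / 31
= 0.4321 / 31
= 0.0139

0.0139


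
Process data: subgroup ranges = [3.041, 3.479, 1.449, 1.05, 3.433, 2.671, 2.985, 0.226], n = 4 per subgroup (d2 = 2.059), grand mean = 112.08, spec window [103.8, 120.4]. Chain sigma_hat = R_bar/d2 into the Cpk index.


R_bar = (3.041 + 3.479 + 1.449 + 1.05 + 3.433 + 2.671 + 2.985 + 0.226) / 8 = 2.29175
sigma = R_bar / d2 = 2.29175 / 2.059 = 1.1130403
Cp = (USL - LSL)/(6*sigma) = (120.4 - 103.8)/(6*1.1130403) = 2.4857
Cpu = (120.4 - 112.08)/(3*1.1130403) = 2.4917
Cpl = (112.08 - 103.8)/(3*1.1130403) = 2.4797
Cpk = min(Cpu, Cpl) = 2.4797

2.4797


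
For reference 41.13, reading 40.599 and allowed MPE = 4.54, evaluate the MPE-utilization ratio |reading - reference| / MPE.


e = indication - reference = 40.599 - 41.13 = -0.5310
|e| = 0.5310
ratio = |e| / MPE = 0.5310 / 4.54
ratio = 0.1170

0.1170


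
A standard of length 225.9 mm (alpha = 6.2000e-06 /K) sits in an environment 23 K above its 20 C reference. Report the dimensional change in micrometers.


dL = L * alpha * dT
= 225.9 * 6.2000e-06 * 23
= 0.0322133 mm
dL_um = 0.0322133 * 1000 = 32.2133 um

32.2133


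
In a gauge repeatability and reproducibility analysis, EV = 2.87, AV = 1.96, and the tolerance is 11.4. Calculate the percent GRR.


GRR = sqrt(EV^2 + AV^2) = sqrt(2.87^2 + 1.96^2) = 3.4754136
%GRR = GRR / tol * 100 = 3.4754136 / 11.4 * 100
%GRR = 30.4861

30.4861


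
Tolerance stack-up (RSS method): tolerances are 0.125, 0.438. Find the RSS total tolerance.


RSS = sqrt(0.125^2 + 0.438^2)
= sqrt(0.207469)
= 0.4555

0.4555


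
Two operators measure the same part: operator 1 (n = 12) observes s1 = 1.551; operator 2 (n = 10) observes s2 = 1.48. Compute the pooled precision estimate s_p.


s_p = sqrt(((n1-1)*s1^2 + (n2-1)*s2^2) / (n1+n2-2))
numerator = (12-1)*1.551^2 + (10-1)*1.48^2 = 26.461611 + 19.7136 = 46.175211
denominator = 12 + 10 - 2 = 20
s_p^2 = 46.175211 / 20 = 2.3087605
s_p = sqrt(2.3087605) = 1.5195

1.5195


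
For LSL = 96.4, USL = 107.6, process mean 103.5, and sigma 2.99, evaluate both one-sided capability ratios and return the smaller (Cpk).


Cpu = (USL - mean) / (3*sigma) = (107.6 - 103.5) / (3*2.99) = 0.4571
Cpl = (mean - LSL) / (3*sigma) = (103.5 - 96.4) / (3*2.99) = 0.7915
Cpk = min(Cpu, Cpl) = 0.4571

0.4571


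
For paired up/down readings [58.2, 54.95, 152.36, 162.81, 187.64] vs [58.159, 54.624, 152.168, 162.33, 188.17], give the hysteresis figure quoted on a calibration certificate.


|58.2 - 58.159| = 0.0410
|54.95 - 54.624| = 0.3260
|152.36 - 152.168| = 0.1920
|162.81 - 162.33| = 0.4800
|187.64 - 188.17| = 0.5300
hysteresis = max(diffs) = 0.5300

0.5300


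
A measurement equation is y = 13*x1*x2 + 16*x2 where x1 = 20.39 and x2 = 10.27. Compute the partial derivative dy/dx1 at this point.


y = 13*x1*x2 + 16*x2
dy/dx1 = 13*x2
Evaluate at x2 = 10.27: c1 = 13 * 10.27
c1 = 133.5100

133.5100


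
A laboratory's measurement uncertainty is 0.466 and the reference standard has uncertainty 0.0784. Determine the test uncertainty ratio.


TUR = u_lab / u_ref
= 0.466 / 0.0784
= 5.9439

5.9439


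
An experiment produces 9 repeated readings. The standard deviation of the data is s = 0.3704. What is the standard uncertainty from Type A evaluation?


u_A = s / sqrt(n)
u_A = 0.3704 / sqrt(9)
u_A = 0.3704 / 3
u_A = 0.1235

0.1235


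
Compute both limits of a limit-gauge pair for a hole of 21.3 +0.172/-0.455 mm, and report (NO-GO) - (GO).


GO = nominal - lower_tol (smallest hole = maximum material condition)
GO = 21.3 - 0.455 = 20.845
NO-GO = nominal + upper_tol (largest hole = least material condition)
NO-GO = 21.3 + 0.172 = 21.472
spread = NO-GO - GO = 21.472 - 20.845 = 0.6270

0.6270


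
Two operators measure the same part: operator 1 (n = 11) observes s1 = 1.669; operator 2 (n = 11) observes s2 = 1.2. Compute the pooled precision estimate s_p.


s_p = sqrt(((n1-1)*s1^2 + (n2-1)*s2^2) / (n1+n2-2))
numerator = (11-1)*1.669^2 + (11-1)*1.2^2 = 27.85561 + 14.4 = 42.25561
denominator = 11 + 11 - 2 = 20
s_p^2 = 42.25561 / 20 = 2.1127805
s_p = sqrt(2.1127805) = 1.4535

1.4535


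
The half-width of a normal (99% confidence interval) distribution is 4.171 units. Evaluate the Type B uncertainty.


u_B = half_width / 2.576
u_B = 4.171 / 2.576
u_B = 1.6192

1.6192


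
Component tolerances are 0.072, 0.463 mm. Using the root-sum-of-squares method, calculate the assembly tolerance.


RSS = sqrt(0.072^2 + 0.463^2)
= sqrt(0.219553)
= 0.4686

0.4686


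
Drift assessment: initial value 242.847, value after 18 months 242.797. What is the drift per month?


rate = (v2 - v1) / months
= (242.797 - 242.847) / 18
= -0.0500 / 18
= -0.0028

-0.0028


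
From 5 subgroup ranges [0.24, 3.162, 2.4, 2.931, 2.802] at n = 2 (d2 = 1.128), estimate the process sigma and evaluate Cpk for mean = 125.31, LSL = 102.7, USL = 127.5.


R_bar = (0.24 + 3.162 + 2.4 + 2.931 + 2.802) / 5 = 2.307
sigma = R_bar / d2 = 2.307 / 1.128 = 2.0452128
Cp = (USL - LSL)/(6*sigma) = (127.5 - 102.7)/(6*2.0452128) = 2.0210
Cpu = (127.5 - 125.31)/(3*2.0452128) = 0.3569
Cpl = (125.31 - 102.7)/(3*2.0452128) = 3.6850
Cpk = min(Cpu, Cpl) = 0.3569

0.3569


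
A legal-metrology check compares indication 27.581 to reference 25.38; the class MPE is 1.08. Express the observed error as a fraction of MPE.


e = indication - reference = 27.581 - 25.38 = 2.2010
|e| = 2.2010
ratio = |e| / MPE = 2.2010 / 1.08
ratio = 2.0380

2.0380


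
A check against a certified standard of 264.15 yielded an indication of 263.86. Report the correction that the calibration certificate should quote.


Correction = standard - reading
= 264.15 - 263.86
= 0.2900

0.2900


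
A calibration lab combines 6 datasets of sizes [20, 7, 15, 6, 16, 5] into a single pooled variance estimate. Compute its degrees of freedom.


nu = sum_i (n_i - 1)
nu = ((20 - 1) + (7 - 1) + (15 - 1) + (6 - 1) + (16 - 1) + (5 - 1))
nu = 19 + 6 + 14 + 5 + 15 + 4
nu = 63

63


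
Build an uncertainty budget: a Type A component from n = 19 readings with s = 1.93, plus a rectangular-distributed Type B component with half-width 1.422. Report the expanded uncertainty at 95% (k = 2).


u_A = s / sqrt(n) = 1.93 / sqrt(19) = 0.44277237
u_B = half_width / sqrt(3) = 1.422 / sqrt(3) = 0.82099208
uc = sqrt(u_A^2 + u_B^2) = sqrt(0.44277237^2 + 0.82099208^2) = 0.93277831
U = k * uc = 2 * 0.93277831
U = 1.8656

1.8656


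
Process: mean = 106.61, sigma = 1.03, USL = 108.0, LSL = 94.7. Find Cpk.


Cpu = (USL - mean) / (3*sigma) = (108.0 - 106.61) / (3*1.03) = 0.4498
Cpl = (mean - LSL) / (3*sigma) = (106.61 - 94.7) / (3*1.03) = 3.8544
Cpk = min(Cpu, Cpl) = 0.4498

0.4498


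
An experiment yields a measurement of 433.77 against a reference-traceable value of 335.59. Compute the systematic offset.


Systematic error = measured - true
= 433.77 - 335.59
= 98.1800

98.1800


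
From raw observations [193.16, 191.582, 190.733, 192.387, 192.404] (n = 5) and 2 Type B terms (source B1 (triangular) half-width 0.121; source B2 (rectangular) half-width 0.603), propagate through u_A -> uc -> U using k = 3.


mean = (193.16 + 191.582 + 190.733 + 192.387 + 192.404) / 5 = 192.0532
s = sqrt(sum((x - mean)^2)/(n-1)) = 0.92526304
u_A = s / sqrt(n) = 0.92526304 / sqrt(5) = 0.41379021
u_B1 = 0.121 / sqrt(6) = 0.049398043
u_B2 = 0.603 / sqrt(3) = 0.34814221
uc = sqrt(0.41379021^2 + 0.049398043^2 + 0.34814221^2) = 0.5430152
U = k * uc = 3 * 0.5430152
U = 1.6290

1.6290


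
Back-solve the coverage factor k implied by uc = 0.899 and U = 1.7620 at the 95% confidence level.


k = U / uc
k = 1.7620 / 0.899
k = 1.96

1.96


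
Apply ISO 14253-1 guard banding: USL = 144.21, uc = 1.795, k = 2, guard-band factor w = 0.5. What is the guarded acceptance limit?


U = k * uc = 2 * 1.795 = 3.59
guard band g = w * U = 0.5 * 3.59 = 1.795
AL = USL - g = 144.21 - 1.795
AL = 142.4150

142.4150


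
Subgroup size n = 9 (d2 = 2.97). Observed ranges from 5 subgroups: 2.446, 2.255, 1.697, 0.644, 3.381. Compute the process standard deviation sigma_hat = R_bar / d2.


R_bar = (2.446 + 2.255 + 1.697 + 0.644 + 3.381) / 5
R_bar = 10.423 / 5 = 2.0846
sigma_hat = R_bar / d2 = 2.0846 / 2.97 = 0.7019

0.7019


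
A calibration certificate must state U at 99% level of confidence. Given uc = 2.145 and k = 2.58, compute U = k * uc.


U = k * uc
U = 2.58 * 2.145
U = 5.5341

5.5341


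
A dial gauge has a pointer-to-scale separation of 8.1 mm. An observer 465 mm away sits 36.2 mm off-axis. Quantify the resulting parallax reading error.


error = h * offset / d
= 8.1 * 36.2 / 465
= 0.6306

0.6306


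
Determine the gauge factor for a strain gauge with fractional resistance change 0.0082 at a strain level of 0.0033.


GF = (dR/R) / epsilon
= 0.0082 / 0.0033
= 2.4848

2.4848


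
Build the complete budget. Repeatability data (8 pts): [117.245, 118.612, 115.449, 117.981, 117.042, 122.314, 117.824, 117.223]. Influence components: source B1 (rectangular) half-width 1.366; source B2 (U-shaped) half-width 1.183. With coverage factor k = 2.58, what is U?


mean = (117.245 + 118.612 + 115.449 + 117.981 + 117.042 + 122.314 + 117.824 + 117.223) / 8 = 117.96125
s = sqrt(sum((x - mean)^2)/(n-1)) = 1.9857918
u_A = s / sqrt(n) = 1.9857918 / sqrt(8) = 0.70208342
u_B1 = 1.366 / sqrt(3) = 0.78866047
u_B2 = 1.183 / sqrt(2) = 0.83650732
uc = sqrt(0.70208342^2 + 0.78866047^2 + 0.83650732^2) = 1.3470898
U = k * uc = 2.58 * 1.3470898
U = 3.4755

3.4755


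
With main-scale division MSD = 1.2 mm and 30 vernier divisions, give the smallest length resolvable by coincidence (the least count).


LC = MSD / n_div
= 1.2 / 30
= 0.0400

0.0400


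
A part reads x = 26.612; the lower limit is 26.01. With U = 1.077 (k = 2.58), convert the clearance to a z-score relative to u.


u = U / k = 1.077 / 2.58 = 0.41744186
margin = |LSL - x| = |26.01 - 26.612| = 0.602
z = margin / u = 0.602 / 0.41744186
z = 1.4421

1.4421


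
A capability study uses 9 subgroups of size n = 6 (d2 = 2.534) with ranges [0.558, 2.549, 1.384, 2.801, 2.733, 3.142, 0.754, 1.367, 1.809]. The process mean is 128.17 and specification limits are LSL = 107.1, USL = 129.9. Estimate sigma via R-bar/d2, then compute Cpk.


R_bar = (0.558 + 2.549 + 1.384 + 2.801 + 2.733 + 3.142 + 0.754 + 1.367 + 1.809) / 9 = 1.8996667
sigma = R_bar / d2 = 1.8996667 / 2.534 = 0.74967115
Cp = (USL - LSL)/(6*sigma) = (129.9 - 107.1)/(6*0.74967115) = 5.0689
Cpu = (129.9 - 128.17)/(3*0.74967115) = 0.7692
Cpl = (128.17 - 107.1)/(3*0.74967115) = 9.3686
Cpk = min(Cpu, Cpl) = 0.7692

0.7692


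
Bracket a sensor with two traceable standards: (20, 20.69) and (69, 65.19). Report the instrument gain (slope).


slope = (y2 - y1) / (x2 - x1)
= (65.19 - 20.69) / (69 - 20)
= 44.5000 / 49
= 0.9082

0.9082


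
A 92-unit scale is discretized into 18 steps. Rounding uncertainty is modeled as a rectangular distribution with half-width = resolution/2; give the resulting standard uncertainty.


resolution = range / divisions
resolution = 92 / 18 = 5.1111111
u_res = resolution / (2*sqrt(3))
u_res = 5.1111111 / 3.4641016
u_res = 1.4755

1.4755


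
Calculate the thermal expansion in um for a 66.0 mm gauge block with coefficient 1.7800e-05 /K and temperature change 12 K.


dL = L * alpha * dT
= 66.0 * 1.7800e-05 * 12
= 0.0140976 mm
dL_um = 0.0140976 * 1000 = 14.0976 um

14.0976


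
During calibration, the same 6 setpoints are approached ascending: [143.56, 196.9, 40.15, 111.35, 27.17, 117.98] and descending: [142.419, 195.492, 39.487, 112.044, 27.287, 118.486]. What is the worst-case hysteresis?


|143.56 - 142.419| = 1.1410
|196.9 - 195.492| = 1.4080
|40.15 - 39.487| = 0.6630
|111.35 - 112.044| = 0.6940
|27.17 - 27.287| = 0.1170
|117.98 - 118.486| = 0.5060
hysteresis = max(diffs) = 1.4080

1.4080


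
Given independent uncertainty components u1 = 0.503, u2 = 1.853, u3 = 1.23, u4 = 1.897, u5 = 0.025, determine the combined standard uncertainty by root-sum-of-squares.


uc = sqrt(0.503^2 + 1.853^2 + 1.23^2 + 1.897^2 + 0.025^2)
uc = sqrt(8.798752)
uc = 2.9663

2.9663


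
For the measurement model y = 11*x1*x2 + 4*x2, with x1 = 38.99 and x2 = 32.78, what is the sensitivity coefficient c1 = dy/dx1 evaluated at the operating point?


y = 11*x1*x2 + 4*x2
dy/dx1 = 11*x2
Evaluate at x2 = 32.78: c1 = 11 * 32.78
c1 = 360.5800

360.5800


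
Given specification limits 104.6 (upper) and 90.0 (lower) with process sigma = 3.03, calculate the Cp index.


Cp = (USL - LSL) / (6 * sigma)
= (104.6 - 90.0) / (6 * 3.03)
= 14.6000 / 18.1800
= 0.8031

0.8031


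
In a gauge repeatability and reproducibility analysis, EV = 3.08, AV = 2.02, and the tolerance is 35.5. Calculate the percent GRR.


GRR = sqrt(EV^2 + AV^2) = sqrt(3.08^2 + 2.02^2) = 3.6833137
%GRR = GRR / tol * 100 = 3.6833137 / 35.5 * 100
%GRR = 10.3755

10.3755


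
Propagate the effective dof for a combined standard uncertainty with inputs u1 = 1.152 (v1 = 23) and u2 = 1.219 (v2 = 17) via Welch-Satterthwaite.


uc = sqrt(u1^2 + u2^2) = sqrt(1.152^2 + 1.219^2) = 1.6772194
v_eff = uc^4 / (u1^4/v1 + u2^4/v2)
= 1.6772194^4 / (1.152^4/23 + 1.219^4/17)
= 7.9133342 / 0.2064612
v_eff = 38.3284

38.3284


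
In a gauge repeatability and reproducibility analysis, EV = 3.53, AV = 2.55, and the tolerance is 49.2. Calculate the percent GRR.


GRR = sqrt(EV^2 + AV^2) = sqrt(3.53^2 + 2.55^2) = 4.3546986
%GRR = GRR / tol * 100 = 4.3546986 / 49.2 * 100
%GRR = 8.8510

8.8510


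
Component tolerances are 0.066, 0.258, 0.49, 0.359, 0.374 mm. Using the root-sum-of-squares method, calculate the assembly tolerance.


RSS = sqrt(0.066^2 + 0.258^2 + 0.49^2 + 0.359^2 + 0.374^2)
= sqrt(0.579777)
= 0.7614

0.7614


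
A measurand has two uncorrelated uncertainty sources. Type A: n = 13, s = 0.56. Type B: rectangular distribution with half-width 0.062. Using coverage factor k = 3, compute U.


u_A = s / sqrt(n) = 0.56 / sqrt(13) = 0.15531605
u_B = half_width / sqrt(3) = 0.062 / sqrt(3) = 0.035795717
uc = sqrt(u_A^2 + u_B^2) = sqrt(0.15531605^2 + 0.035795717^2) = 0.15938761
U = k * uc = 3 * 0.15938761
U = 0.4782

0.4782


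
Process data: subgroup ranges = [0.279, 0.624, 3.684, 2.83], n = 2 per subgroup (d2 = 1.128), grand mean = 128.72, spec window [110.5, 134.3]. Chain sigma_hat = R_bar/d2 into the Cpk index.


R_bar = (0.279 + 0.624 + 3.684 + 2.83) / 4 = 1.85425
sigma = R_bar / d2 = 1.85425 / 1.128 = 1.6438387
Cp = (USL - LSL)/(6*sigma) = (134.3 - 110.5)/(6*1.6438387) = 2.4131
Cpu = (134.3 - 128.72)/(3*1.6438387) = 1.1315
Cpl = (128.72 - 110.5)/(3*1.6438387) = 3.6946
Cpk = min(Cpu, Cpl) = 1.1315

1.1315


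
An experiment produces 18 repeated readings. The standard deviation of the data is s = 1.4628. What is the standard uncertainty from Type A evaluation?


u_A = s / sqrt(n)
u_A = 1.4628 / sqrt(18)
u_A = 1.4628 / 4.2426407
u_A = 0.3448

0.3448


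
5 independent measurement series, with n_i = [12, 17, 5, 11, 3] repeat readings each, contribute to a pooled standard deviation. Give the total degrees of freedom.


nu = sum_i (n_i - 1)
nu = ((12 - 1) + (17 - 1) + (5 - 1) + (11 - 1) + (3 - 1))
nu = 11 + 16 + 4 + 10 + 2
nu = 43

43


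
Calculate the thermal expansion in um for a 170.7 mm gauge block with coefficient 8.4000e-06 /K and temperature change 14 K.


dL = L * alpha * dT
= 170.7 * 8.4000e-06 * 14
= 0.0200743 mm
dL_um = 0.0200743 * 1000 = 20.0743 um

20.0743


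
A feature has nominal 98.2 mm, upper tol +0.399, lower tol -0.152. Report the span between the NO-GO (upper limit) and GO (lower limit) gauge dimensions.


GO = nominal - lower_tol (smallest hole = maximum material condition)
GO = 98.2 - 0.152 = 98.048
NO-GO = nominal + upper_tol (largest hole = least material condition)
NO-GO = 98.2 + 0.399 = 98.599
spread = NO-GO - GO = 98.599 - 98.048 = 0.5510

0.5510


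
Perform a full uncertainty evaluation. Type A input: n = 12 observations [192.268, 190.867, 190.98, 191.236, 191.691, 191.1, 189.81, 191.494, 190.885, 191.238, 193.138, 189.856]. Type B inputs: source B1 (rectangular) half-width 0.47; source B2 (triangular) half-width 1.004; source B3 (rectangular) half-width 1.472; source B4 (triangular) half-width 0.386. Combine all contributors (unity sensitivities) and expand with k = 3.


mean = (192.268 + 190.867 + 190.98 + 191.236 + 191.691 + 191.1 + 189.81 + 191.494 + 190.885 + 191.238 + 193.138 + 189.856) / 12 = 191.2135833
s = sqrt(sum((x - mean)^2)/(n-1)) = 0.91609155
u_A = s / sqrt(n) = 0.91609155 / sqrt(12) = 0.26445285
u_B1 = 0.47 / sqrt(3) = 0.27135463
u_B2 = 1.004 / sqrt(6) = 0.40988128
u_B3 = 1.472 / sqrt(3) = 0.8498596
u_B4 = 0.386 / sqrt(6) = 0.15758384
uc = sqrt(0.26445285^2 + 0.27135463^2 + 0.40988128^2 + 0.8498596^2 + 0.15758384^2) = 1.0289146
U = k * uc = 3 * 1.0289146
U = 3.0867

3.0867


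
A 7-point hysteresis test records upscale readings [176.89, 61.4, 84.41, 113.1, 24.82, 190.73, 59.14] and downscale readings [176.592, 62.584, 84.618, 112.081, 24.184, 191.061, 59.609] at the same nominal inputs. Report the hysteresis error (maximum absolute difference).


|176.89 - 176.592| = 0.2980
|61.4 - 62.584| = 1.1840
|84.41 - 84.618| = 0.2080
|113.1 - 112.081| = 1.0190
|24.82 - 24.184| = 0.6360
|190.73 - 191.061| = 0.3310
|59.14 - 59.609| = 0.4690
hysteresis = max(diffs) = 1.1840

1.1840


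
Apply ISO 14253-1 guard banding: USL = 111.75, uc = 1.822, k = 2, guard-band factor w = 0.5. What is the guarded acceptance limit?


U = k * uc = 2 * 1.822 = 3.644
guard band g = w * U = 0.5 * 3.644 = 1.822
AL = USL - g = 111.75 - 1.822
AL = 109.9280

109.9280


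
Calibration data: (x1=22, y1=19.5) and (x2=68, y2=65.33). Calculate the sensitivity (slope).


slope = (y2 - y1) / (x2 - x1)
= (65.33 - 19.5) / (68 - 22)
= 45.8300 / 46
= 0.9963

0.9963


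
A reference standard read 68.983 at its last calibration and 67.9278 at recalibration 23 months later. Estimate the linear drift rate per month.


rate = (v2 - v1) / months
= (67.9278 - 68.983) / 23
= -1.0552 / 23
= -0.0459

-0.0459


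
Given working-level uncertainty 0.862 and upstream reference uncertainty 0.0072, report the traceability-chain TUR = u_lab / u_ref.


TUR = u_lab / u_ref
= 0.862 / 0.0072
= 119.7222

119.7222


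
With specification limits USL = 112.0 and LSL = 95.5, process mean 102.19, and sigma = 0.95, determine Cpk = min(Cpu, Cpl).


Cpu = (USL - mean) / (3*sigma) = (112.0 - 102.19) / (3*0.95) = 3.4421
Cpl = (mean - LSL) / (3*sigma) = (102.19 - 95.5) / (3*0.95) = 2.3474
Cpk = min(Cpu, Cpl) = 2.3474

2.3474


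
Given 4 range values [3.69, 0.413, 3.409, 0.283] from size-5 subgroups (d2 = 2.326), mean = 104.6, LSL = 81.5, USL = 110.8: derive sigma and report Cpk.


R_bar = (3.69 + 0.413 + 3.409 + 0.283) / 4 = 1.94875
sigma = R_bar / d2 = 1.94875 / 2.326 = 0.83781169
Cp = (USL - LSL)/(6*sigma) = (110.8 - 81.5)/(6*0.83781169) = 5.8287
Cpu = (110.8 - 104.6)/(3*0.83781169) = 2.4667
Cpl = (104.6 - 81.5)/(3*0.83781169) = 9.1906
Cpk = min(Cpu, Cpl) = 2.4667

2.4667


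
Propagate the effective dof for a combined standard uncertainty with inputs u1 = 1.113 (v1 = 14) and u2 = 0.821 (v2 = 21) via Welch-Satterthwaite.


uc = sqrt(u1^2 + u2^2) = sqrt(1.113^2 + 0.821^2) = 1.3830437
v_eff = uc^4 / (u1^4/v1 + u2^4/v2)
= 1.3830437^4 / (1.113^4/14 + 0.821^4/21)
= 3.6588416 / 0.13124544
v_eff = 27.8779

27.8779


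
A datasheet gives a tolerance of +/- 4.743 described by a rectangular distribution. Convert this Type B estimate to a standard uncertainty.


u_B = half_width / sqrt(3)
u_B = 4.743 / 1.7320508
u_B = 2.7384

2.7384


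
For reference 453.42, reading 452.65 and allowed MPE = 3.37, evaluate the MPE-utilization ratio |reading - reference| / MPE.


e = indication - reference = 452.65 - 453.42 = -0.7700
|e| = 0.7700
ratio = |e| / MPE = 0.7700 / 3.37
ratio = 0.2285

0.2285


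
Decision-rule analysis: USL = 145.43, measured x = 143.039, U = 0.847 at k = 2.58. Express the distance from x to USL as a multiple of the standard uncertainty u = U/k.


u = U / k = 0.847 / 2.58 = 0.32829457
margin = |USL - x| = |145.43 - 143.039| = 2.391
z = margin / u = 2.391 / 0.32829457
z = 7.2831

7.2831


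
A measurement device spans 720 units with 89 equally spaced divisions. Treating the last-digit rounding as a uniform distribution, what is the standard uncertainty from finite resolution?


resolution = range / divisions
resolution = 720 / 89 = 8.0898876
u_res = resolution / (2*sqrt(3))
u_res = 8.0898876 / 3.4641016
u_res = 2.3353

2.3353


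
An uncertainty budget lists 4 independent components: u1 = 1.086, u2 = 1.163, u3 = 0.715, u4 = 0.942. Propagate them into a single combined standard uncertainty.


uc = sqrt(1.086^2 + 1.163^2 + 0.715^2 + 0.942^2)
uc = sqrt(3.930554)
uc = 1.9826

1.9826


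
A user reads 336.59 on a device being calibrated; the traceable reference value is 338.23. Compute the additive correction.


Correction = standard - reading
= 338.23 - 336.59
= 1.6400

1.6400


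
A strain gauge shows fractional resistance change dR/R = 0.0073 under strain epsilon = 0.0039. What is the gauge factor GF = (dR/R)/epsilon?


GF = (dR/R) / epsilon
= 0.0073 / 0.0039
= 1.8718

1.8718


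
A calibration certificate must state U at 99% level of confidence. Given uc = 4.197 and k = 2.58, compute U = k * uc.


U = k * uc
U = 2.58 * 4.197
U = 10.8283

10.8283


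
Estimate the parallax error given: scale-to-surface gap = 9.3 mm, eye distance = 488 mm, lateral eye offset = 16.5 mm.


error = h * offset / d
= 9.3 * 16.5 / 488
= 0.3144

0.3144


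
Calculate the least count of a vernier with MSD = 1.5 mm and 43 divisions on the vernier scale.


LC = MSD / n_div
= 1.5 / 43
= 0.0349

0.0349


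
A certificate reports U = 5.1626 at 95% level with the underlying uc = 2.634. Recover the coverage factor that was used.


k = U / uc
k = 5.1626 / 2.634
k = 1.96

1.96


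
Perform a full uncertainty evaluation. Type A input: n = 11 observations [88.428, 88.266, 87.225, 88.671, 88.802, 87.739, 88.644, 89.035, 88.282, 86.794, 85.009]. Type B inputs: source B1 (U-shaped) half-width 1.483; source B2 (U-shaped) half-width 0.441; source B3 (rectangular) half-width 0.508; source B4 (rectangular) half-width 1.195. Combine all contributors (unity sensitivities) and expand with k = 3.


mean = (88.428 + 88.266 + 87.225 + 88.671 + 88.802 + 87.739 + 88.644 + 89.035 + 88.282 + 86.794 + 85.009) / 11 = 87.89954545
s = sqrt(sum((x - mean)^2)/(n-1)) = 1.1777576
u_A = s / sqrt(n) = 1.1777576 / sqrt(11) = 0.35510728
u_B1 = 1.483 / sqrt(2) = 1.0486394
u_B2 = 0.441 / sqrt(2) = 0.31183409
u_B3 = 0.508 / sqrt(3) = 0.29329394
u_B4 = 1.195 / sqrt(3) = 0.68993357
uc = sqrt(0.35510728^2 + 1.0486394^2 + 0.31183409^2 + 0.29329394^2 + 0.68993357^2) = 1.3729588
U = k * uc = 3 * 1.3729588
U = 4.1189

4.1189


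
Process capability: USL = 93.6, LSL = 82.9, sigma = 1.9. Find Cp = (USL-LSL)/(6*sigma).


Cp = (USL - LSL) / (6 * sigma)
= (93.6 - 82.9) / (6 * 1.9)
= 10.7000 / 11.4000
= 0.9386

0.9386


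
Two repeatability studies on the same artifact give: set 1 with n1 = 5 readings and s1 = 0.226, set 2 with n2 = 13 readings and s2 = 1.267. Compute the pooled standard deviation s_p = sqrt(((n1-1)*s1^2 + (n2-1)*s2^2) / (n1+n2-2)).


s_p = sqrt(((n1-1)*s1^2 + (n2-1)*s2^2) / (n1+n2-2))
numerator = (5-1)*0.226^2 + (13-1)*1.267^2 = 0.204304 + 19.263468 = 19.467772
denominator = 5 + 13 - 2 = 16
s_p^2 = 19.467772 / 16 = 1.2167358
s_p = sqrt(1.2167358) = 1.1031

1.1031


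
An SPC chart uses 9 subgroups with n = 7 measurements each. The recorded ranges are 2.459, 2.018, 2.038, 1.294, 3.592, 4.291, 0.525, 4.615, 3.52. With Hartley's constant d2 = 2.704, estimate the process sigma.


R_bar = (2.459 + 2.018 + 2.038 + 1.294 + 3.592 + 4.291 + 0.525 + 4.615 + 3.52) / 9
R_bar = 24.352 / 9 = 2.7057778
sigma_hat = R_bar / d2 = 2.7057778 / 2.704 = 1.0007

1.0007


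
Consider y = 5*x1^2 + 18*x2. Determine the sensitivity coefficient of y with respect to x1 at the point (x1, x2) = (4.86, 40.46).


y = 5*x1^2 + 18*x2
dy/dx1 = 2*5*x1
Evaluate at x1 = 4.86: c1 = 10 * 4.86
c1 = 48.6000

48.6000


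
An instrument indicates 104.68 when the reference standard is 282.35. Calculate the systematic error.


Systematic error = measured - true
= 104.68 - 282.35
= -177.6700

-177.6700


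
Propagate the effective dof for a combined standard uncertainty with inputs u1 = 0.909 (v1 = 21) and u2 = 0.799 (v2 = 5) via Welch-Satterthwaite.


uc = sqrt(u1^2 + u2^2) = sqrt(0.909^2 + 0.799^2) = 1.2102405
v_eff = uc^4 / (u1^4/v1 + u2^4/v2)
= 1.2102405^4 / (0.909^4/21 + 0.799^4/5)
= 2.1452936 / 0.11402261
v_eff = 18.8146

18.8146
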